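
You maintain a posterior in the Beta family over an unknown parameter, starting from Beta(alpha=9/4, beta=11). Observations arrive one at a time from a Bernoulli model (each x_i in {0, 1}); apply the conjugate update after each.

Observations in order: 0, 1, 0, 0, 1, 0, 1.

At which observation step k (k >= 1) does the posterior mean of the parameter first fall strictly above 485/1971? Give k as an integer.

k = 7

obs 1: x=0 → posterior Beta(9/4, 12)
obs 2: x=1 → posterior Beta(13/4, 12)
obs 3: x=0 → posterior Beta(13/4, 13)
obs 4: x=0 → posterior Beta(13/4, 14)
obs 5: x=1 → posterior Beta(17/4, 14)
obs 6: x=0 → posterior Beta(17/4, 15)
obs 7: x=1 → posterior Beta(21/4, 15)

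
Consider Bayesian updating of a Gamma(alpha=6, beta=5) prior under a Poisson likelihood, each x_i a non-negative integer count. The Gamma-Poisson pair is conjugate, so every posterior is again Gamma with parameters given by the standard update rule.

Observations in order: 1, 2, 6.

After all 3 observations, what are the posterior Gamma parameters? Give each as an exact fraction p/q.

alpha=15, beta=8

obs 1: x=1 → posterior Gamma(7, 6)
obs 2: x=2 → posterior Gamma(9, 7)
obs 3: x=6 → posterior Gamma(15, 8)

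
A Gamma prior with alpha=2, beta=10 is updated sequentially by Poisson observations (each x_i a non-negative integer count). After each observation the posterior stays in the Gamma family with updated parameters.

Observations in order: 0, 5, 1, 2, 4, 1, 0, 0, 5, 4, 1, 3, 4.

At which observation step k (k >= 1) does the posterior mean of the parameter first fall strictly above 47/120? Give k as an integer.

k = 2

obs 1: x=0 → posterior Gamma(2, 11)
obs 2: x=5 → posterior Gamma(7, 12)
obs 3: x=1 → posterior Gamma(8, 13)
obs 4: x=2 → posterior Gamma(10, 14)
obs 5: x=4 → posterior Gamma(14, 15)
obs 6: x=1 → posterior Gamma(15, 16)
obs 7: x=0 → posterior Gamma(15, 17)
obs 8: x=0 → posterior Gamma(15, 18)
obs 9: x=5 → posterior Gamma(20, 19)
obs 10: x=4 → posterior Gamma(24, 20)
obs 11: x=1 → posterior Gamma(25, 21)
obs 12: x=3 → posterior Gamma(28, 22)
obs 13: x=4 → posterior Gamma(32, 23)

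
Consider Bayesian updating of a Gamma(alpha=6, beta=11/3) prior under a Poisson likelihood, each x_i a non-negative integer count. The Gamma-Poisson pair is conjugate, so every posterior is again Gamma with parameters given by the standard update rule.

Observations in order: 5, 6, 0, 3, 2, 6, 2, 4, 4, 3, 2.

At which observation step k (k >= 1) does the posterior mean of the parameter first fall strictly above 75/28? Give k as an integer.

obs 1: x=5 → posterior Gamma(11, 14/3)
obs 2: x=6 → posterior Gamma(17, 17/3)
obs 3: x=0 → posterior Gamma(17, 20/3)
obs 4: x=3 → posterior Gamma(20, 23/3)
obs 5: x=2 → posterior Gamma(22, 26/3)
obs 6: x=6 → posterior Gamma(28, 29/3)
obs 7: x=2 → posterior Gamma(30, 32/3)
obs 8: x=4 → posterior Gamma(34, 35/3)
obs 9: x=4 → posterior Gamma(38, 38/3)
obs 10: x=3 → posterior Gamma(41, 41/3)
obs 11: x=2 → posterior Gamma(43, 44/3)

k = 2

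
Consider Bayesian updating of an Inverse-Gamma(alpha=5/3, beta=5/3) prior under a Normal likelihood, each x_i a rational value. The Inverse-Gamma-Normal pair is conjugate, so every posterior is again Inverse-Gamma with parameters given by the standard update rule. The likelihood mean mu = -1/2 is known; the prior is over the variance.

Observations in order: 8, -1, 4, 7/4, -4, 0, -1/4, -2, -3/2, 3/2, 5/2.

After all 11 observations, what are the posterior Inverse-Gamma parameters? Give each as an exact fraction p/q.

obs 1: x=8 → posterior Inverse-Gamma(13/6, 907/24)
obs 2: x=-1 → posterior Inverse-Gamma(8/3, 455/12)
obs 3: x=4 → posterior Inverse-Gamma(19/6, 1153/24)
obs 4: x=7/4 → posterior Inverse-Gamma(11/3, 4855/96)
obs 5: x=-4 → posterior Inverse-Gamma(25/6, 5443/96)
obs 6: x=0 → posterior Inverse-Gamma(14/3, 5455/96)
obs 7: x=-1/4 → posterior Inverse-Gamma(31/6, 2729/48)
obs 8: x=-2 → posterior Inverse-Gamma(17/3, 2783/48)
obs 9: x=-3/2 → posterior Inverse-Gamma(37/6, 2807/48)
obs 10: x=3/2 → posterior Inverse-Gamma(20/3, 2903/48)
obs 11: x=5/2 → posterior Inverse-Gamma(43/6, 3119/48)

alpha=43/6, beta=3119/48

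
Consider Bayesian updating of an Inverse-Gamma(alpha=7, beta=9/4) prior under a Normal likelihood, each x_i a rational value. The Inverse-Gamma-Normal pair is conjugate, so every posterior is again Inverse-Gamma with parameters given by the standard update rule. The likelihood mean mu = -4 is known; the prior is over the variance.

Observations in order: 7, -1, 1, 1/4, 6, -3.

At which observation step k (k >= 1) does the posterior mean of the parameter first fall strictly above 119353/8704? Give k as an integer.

k = 5

obs 1: x=7 → posterior Inverse-Gamma(15/2, 251/4)
obs 2: x=-1 → posterior Inverse-Gamma(8, 269/4)
obs 3: x=1 → posterior Inverse-Gamma(17/2, 319/4)
obs 4: x=1/4 → posterior Inverse-Gamma(9, 2841/32)
obs 5: x=6 → posterior Inverse-Gamma(19/2, 4441/32)
obs 6: x=-3 → posterior Inverse-Gamma(10, 4457/32)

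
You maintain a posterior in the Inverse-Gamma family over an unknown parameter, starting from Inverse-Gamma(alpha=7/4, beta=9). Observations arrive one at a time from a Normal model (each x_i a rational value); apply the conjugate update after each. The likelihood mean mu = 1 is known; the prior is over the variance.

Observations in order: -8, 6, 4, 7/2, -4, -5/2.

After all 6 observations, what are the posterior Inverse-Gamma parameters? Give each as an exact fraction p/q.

alpha=19/4, beta=353/4

obs 1: x=-8 → posterior Inverse-Gamma(9/4, 99/2)
obs 2: x=6 → posterior Inverse-Gamma(11/4, 62)
obs 3: x=4 → posterior Inverse-Gamma(13/4, 133/2)
obs 4: x=7/2 → posterior Inverse-Gamma(15/4, 557/8)
obs 5: x=-4 → posterior Inverse-Gamma(17/4, 657/8)
obs 6: x=-5/2 → posterior Inverse-Gamma(19/4, 353/4)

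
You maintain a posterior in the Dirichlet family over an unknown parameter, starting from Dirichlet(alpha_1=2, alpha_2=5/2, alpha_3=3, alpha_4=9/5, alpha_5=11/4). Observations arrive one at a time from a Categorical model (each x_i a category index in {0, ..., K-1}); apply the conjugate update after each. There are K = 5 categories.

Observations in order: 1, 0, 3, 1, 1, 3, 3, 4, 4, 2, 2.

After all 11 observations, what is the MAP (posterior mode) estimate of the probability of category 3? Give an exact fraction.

obs 1: x=1 → posterior Dirichlet(2, 7/2, 3, 9/5, 11/4)
obs 2: x=0 → posterior Dirichlet(3, 7/2, 3, 9/5, 11/4)
obs 3: x=3 → posterior Dirichlet(3, 7/2, 3, 14/5, 11/4)
obs 4: x=1 → posterior Dirichlet(3, 9/2, 3, 14/5, 11/4)
obs 5: x=1 → posterior Dirichlet(3, 11/2, 3, 14/5, 11/4)
obs 6: x=3 → posterior Dirichlet(3, 11/2, 3, 19/5, 11/4)
obs 7: x=3 → posterior Dirichlet(3, 11/2, 3, 24/5, 11/4)
obs 8: x=4 → posterior Dirichlet(3, 11/2, 3, 24/5, 15/4)
obs 9: x=4 → posterior Dirichlet(3, 11/2, 3, 24/5, 19/4)
obs 10: x=2 → posterior Dirichlet(3, 11/2, 4, 24/5, 19/4)
obs 11: x=2 → posterior Dirichlet(3, 11/2, 5, 24/5, 19/4)

4/19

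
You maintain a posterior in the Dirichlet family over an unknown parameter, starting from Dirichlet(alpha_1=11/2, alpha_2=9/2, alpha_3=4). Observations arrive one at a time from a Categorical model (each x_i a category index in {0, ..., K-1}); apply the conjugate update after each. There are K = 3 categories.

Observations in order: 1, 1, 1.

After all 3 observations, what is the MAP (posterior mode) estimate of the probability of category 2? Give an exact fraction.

3/14

obs 1: x=1 → posterior Dirichlet(11/2, 11/2, 4)
obs 2: x=1 → posterior Dirichlet(11/2, 13/2, 4)
obs 3: x=1 → posterior Dirichlet(11/2, 15/2, 4)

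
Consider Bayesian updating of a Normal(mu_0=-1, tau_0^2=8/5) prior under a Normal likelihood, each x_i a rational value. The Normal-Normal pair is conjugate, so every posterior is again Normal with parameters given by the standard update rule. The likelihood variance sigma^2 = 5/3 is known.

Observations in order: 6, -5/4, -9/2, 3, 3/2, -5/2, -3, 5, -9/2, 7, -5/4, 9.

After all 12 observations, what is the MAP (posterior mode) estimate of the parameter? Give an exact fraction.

323/313

obs 1: x=6 → posterior Normal(17/7, 40/49)
obs 2: x=-5/4 → posterior Normal(89/73, 40/73)
obs 3: x=-9/2 → posterior Normal(-19/97, 40/97)
obs 4: x=3 → posterior Normal(53/121, 40/121)
obs 5: x=3/2 → posterior Normal(89/145, 8/29)
obs 6: x=-5/2 → posterior Normal(29/169, 40/169)
obs 7: x=-3 → posterior Normal(-43/193, 40/193)
obs 8: x=5 → posterior Normal(11/31, 40/217)
obs 9: x=-9/2 → posterior Normal(-31/241, 40/241)
obs 10: x=7 → posterior Normal(137/265, 8/53)
obs 11: x=-5/4 → posterior Normal(107/289, 40/289)
obs 12: x=9 → posterior Normal(323/313, 40/313)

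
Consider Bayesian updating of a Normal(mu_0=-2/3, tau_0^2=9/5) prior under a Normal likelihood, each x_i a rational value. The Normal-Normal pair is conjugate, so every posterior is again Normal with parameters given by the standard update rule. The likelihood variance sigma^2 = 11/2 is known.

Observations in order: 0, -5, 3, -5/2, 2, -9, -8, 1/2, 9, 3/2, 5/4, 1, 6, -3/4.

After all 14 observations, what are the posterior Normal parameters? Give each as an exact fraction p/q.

obs 1: x=0 → posterior Normal(-110/219, 99/73)
obs 2: x=-5 → posterior Normal(-380/273, 99/91)
obs 3: x=3 → posterior Normal(-2/3, 99/109)
obs 4: x=-5/2 → posterior Normal(-353/381, 99/127)
obs 5: x=2 → posterior Normal(-49/87, 99/145)
obs 6: x=-9 → posterior Normal(-731/489, 99/163)
obs 7: x=-8 → posterior Normal(-1163/543, 99/181)
obs 8: x=1/2 → posterior Normal(-1136/597, 99/199)
obs 9: x=9 → posterior Normal(-650/651, 99/217)
obs 10: x=3/2 → posterior Normal(-569/705, 99/235)
obs 11: x=5/4 → posterior Normal(-1003/1518, 9/23)
obs 12: x=1 → posterior Normal(-895/1626, 99/271)
obs 13: x=6 → posterior Normal(-247/1734, 99/289)
obs 14: x=-3/4 → posterior Normal(-164/921, 99/307)

mu_0=-164/921, tau_0^2=99/307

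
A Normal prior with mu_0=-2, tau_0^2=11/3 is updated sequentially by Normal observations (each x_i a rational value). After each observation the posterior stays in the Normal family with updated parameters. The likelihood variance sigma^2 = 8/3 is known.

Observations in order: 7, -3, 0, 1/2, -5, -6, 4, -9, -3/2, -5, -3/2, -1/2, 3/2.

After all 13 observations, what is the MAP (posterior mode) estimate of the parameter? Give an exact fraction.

-439/302

obs 1: x=7 → posterior Normal(61/19, 88/57)
obs 2: x=-3 → posterior Normal(14/15, 44/45)
obs 3: x=0 → posterior Normal(28/41, 88/123)
obs 4: x=1/2 → posterior Normal(67/104, 22/39)
obs 5: x=-5 → posterior Normal(-43/126, 88/189)
obs 6: x=-6 → posterior Normal(-175/148, 44/111)
obs 7: x=4 → posterior Normal(-87/170, 88/255)
obs 8: x=-9 → posterior Normal(-95/64, 11/36)
obs 9: x=-3/2 → posterior Normal(-159/107, 88/321)
obs 10: x=-5 → posterior Normal(-107/59, 44/177)
obs 11: x=-3/2 → posterior Normal(-461/258, 88/387)
obs 12: x=-1/2 → posterior Normal(-59/35, 22/105)
obs 13: x=3/2 → posterior Normal(-439/302, 88/453)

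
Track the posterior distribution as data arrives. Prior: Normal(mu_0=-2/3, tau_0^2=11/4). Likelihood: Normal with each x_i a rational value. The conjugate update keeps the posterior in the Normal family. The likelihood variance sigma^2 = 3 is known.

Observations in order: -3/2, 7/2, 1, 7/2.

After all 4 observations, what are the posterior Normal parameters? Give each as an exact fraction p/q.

obs 1: x=-3/2 → posterior Normal(-49/46, 33/23)
obs 2: x=7/2 → posterior Normal(7/17, 33/34)
obs 3: x=1 → posterior Normal(5/9, 11/15)
obs 4: x=7/2 → posterior Normal(127/112, 33/56)

mu_0=127/112, tau_0^2=33/56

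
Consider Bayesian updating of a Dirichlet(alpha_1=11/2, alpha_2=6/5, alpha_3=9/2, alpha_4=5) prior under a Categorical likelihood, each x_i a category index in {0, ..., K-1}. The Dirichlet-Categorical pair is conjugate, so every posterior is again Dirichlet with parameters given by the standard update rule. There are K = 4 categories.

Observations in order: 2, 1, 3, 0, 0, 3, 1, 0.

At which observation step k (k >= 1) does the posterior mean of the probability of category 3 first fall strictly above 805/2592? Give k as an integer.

obs 1: x=2 → posterior Dirichlet(11/2, 6/5, 11/2, 5)
obs 2: x=1 → posterior Dirichlet(11/2, 11/5, 11/2, 5)
obs 3: x=3 → posterior Dirichlet(11/2, 11/5, 11/2, 6)
obs 4: x=0 → posterior Dirichlet(13/2, 11/5, 11/2, 6)
obs 5: x=0 → posterior Dirichlet(15/2, 11/5, 11/2, 6)
obs 6: x=3 → posterior Dirichlet(15/2, 11/5, 11/2, 7)
obs 7: x=1 → posterior Dirichlet(15/2, 16/5, 11/2, 7)
obs 8: x=0 → posterior Dirichlet(17/2, 16/5, 11/2, 7)

k = 3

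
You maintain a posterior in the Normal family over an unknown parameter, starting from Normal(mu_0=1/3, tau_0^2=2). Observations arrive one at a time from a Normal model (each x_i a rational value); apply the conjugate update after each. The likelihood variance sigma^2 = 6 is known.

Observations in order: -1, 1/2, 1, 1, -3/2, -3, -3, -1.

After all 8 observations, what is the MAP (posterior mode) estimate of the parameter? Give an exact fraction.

-6/11

obs 1: x=-1 → posterior Normal(0, 3/2)
obs 2: x=1/2 → posterior Normal(1/10, 6/5)
obs 3: x=1 → posterior Normal(1/4, 1)
obs 4: x=1 → posterior Normal(5/14, 6/7)
obs 5: x=-3/2 → posterior Normal(1/8, 3/4)
obs 6: x=-3 → posterior Normal(-2/9, 2/3)
obs 7: x=-3 → posterior Normal(-1/2, 3/5)
obs 8: x=-1 → posterior Normal(-6/11, 6/11)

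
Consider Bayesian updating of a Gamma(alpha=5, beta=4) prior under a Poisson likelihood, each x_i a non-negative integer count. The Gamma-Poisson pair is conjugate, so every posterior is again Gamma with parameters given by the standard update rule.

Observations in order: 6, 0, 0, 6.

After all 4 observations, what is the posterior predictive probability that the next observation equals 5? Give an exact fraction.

5091319378742345728/109418989131512359209

obs 1: x=6 → posterior Gamma(11, 5)
obs 2: x=0 → posterior Gamma(11, 6)
obs 3: x=0 → posterior Gamma(11, 7)
obs 4: x=6 → posterior Gamma(17, 8)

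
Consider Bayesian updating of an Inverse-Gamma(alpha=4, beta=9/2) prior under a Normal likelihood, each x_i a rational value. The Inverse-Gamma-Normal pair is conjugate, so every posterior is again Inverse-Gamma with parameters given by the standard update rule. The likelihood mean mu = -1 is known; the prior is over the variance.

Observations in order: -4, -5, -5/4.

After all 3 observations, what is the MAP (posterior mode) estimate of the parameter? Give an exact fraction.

obs 1: x=-4 → posterior Inverse-Gamma(9/2, 9)
obs 2: x=-5 → posterior Inverse-Gamma(5, 17)
obs 3: x=-5/4 → posterior Inverse-Gamma(11/2, 545/32)

545/208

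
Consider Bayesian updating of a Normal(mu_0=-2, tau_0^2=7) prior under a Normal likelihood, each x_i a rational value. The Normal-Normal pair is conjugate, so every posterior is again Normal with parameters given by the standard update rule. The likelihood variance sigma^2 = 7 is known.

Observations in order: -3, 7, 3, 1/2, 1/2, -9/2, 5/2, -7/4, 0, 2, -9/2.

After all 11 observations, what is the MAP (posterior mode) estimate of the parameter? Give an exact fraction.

-1/48

obs 1: x=-3 → posterior Normal(-5/2, 7/2)
obs 2: x=7 → posterior Normal(2/3, 7/3)
obs 3: x=3 → posterior Normal(5/4, 7/4)
obs 4: x=1/2 → posterior Normal(11/10, 7/5)
obs 5: x=1/2 → posterior Normal(1, 7/6)
obs 6: x=-9/2 → posterior Normal(3/14, 1)
obs 7: x=5/2 → posterior Normal(1/2, 7/8)
obs 8: x=-7/4 → posterior Normal(1/4, 7/9)
obs 9: x=0 → posterior Normal(9/40, 7/10)
obs 10: x=2 → posterior Normal(17/44, 7/11)
obs 11: x=-9/2 → posterior Normal(-1/48, 7/12)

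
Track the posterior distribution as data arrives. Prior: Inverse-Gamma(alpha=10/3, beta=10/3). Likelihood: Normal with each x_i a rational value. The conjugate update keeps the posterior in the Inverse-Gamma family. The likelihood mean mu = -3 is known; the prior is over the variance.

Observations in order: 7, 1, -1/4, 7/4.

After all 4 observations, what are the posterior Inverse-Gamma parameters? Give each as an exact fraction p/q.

alpha=16/3, beta=3667/48

obs 1: x=7 → posterior Inverse-Gamma(23/6, 160/3)
obs 2: x=1 → posterior Inverse-Gamma(13/3, 184/3)
obs 3: x=-1/4 → posterior Inverse-Gamma(29/6, 6251/96)
obs 4: x=7/4 → posterior Inverse-Gamma(16/3, 3667/48)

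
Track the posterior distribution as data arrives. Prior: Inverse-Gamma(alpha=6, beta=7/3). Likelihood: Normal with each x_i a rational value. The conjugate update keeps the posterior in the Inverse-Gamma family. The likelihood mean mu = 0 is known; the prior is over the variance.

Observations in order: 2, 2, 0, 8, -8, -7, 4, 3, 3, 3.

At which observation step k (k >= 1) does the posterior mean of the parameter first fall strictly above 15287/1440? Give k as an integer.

obs 1: x=2 → posterior Inverse-Gamma(13/2, 13/3)
obs 2: x=2 → posterior Inverse-Gamma(7, 19/3)
obs 3: x=0 → posterior Inverse-Gamma(15/2, 19/3)
obs 4: x=8 → posterior Inverse-Gamma(8, 115/3)
obs 5: x=-8 → posterior Inverse-Gamma(17/2, 211/3)
obs 6: x=-7 → posterior Inverse-Gamma(9, 569/6)
obs 7: x=4 → posterior Inverse-Gamma(19/2, 617/6)
obs 8: x=3 → posterior Inverse-Gamma(10, 322/3)
obs 9: x=3 → posterior Inverse-Gamma(21/2, 671/6)
obs 10: x=3 → posterior Inverse-Gamma(11, 349/3)

k = 6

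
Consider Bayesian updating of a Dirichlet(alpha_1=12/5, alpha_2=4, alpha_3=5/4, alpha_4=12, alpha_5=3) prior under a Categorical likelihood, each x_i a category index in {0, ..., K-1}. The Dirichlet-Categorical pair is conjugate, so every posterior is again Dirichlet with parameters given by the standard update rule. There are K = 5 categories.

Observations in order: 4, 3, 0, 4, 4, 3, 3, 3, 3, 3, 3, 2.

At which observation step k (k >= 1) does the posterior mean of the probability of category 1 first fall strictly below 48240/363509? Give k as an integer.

obs 1: x=4 → posterior Dirichlet(12/5, 4, 5/4, 12, 4)
obs 2: x=3 → posterior Dirichlet(12/5, 4, 5/4, 13, 4)
obs 3: x=0 → posterior Dirichlet(17/5, 4, 5/4, 13, 4)
obs 4: x=4 → posterior Dirichlet(17/5, 4, 5/4, 13, 5)
obs 5: x=4 → posterior Dirichlet(17/5, 4, 5/4, 13, 6)
obs 6: x=3 → posterior Dirichlet(17/5, 4, 5/4, 14, 6)
obs 7: x=3 → posterior Dirichlet(17/5, 4, 5/4, 15, 6)
obs 8: x=3 → posterior Dirichlet(17/5, 4, 5/4, 16, 6)
obs 9: x=3 → posterior Dirichlet(17/5, 4, 5/4, 17, 6)
obs 10: x=3 → posterior Dirichlet(17/5, 4, 5/4, 18, 6)
obs 11: x=3 → posterior Dirichlet(17/5, 4, 5/4, 19, 6)
obs 12: x=2 → posterior Dirichlet(17/5, 4, 9/4, 19, 6)

k = 8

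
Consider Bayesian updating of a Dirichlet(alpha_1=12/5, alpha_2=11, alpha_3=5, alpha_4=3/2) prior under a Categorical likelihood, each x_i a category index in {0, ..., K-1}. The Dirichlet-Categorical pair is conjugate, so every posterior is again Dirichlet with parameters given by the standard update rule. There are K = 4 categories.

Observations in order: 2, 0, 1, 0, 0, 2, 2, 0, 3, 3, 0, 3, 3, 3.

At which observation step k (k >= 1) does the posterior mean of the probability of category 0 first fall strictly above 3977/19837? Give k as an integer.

k = 5

obs 1: x=2 → posterior Dirichlet(12/5, 11, 6, 3/2)
obs 2: x=0 → posterior Dirichlet(17/5, 11, 6, 3/2)
obs 3: x=1 → posterior Dirichlet(17/5, 12, 6, 3/2)
obs 4: x=0 → posterior Dirichlet(22/5, 12, 6, 3/2)
obs 5: x=0 → posterior Dirichlet(27/5, 12, 6, 3/2)
obs 6: x=2 → posterior Dirichlet(27/5, 12, 7, 3/2)
obs 7: x=2 → posterior Dirichlet(27/5, 12, 8, 3/2)
obs 8: x=0 → posterior Dirichlet(32/5, 12, 8, 3/2)
obs 9: x=3 → posterior Dirichlet(32/5, 12, 8, 5/2)
obs 10: x=3 → posterior Dirichlet(32/5, 12, 8, 7/2)
obs 11: x=0 → posterior Dirichlet(37/5, 12, 8, 7/2)
obs 12: x=3 → posterior Dirichlet(37/5, 12, 8, 9/2)
obs 13: x=3 → posterior Dirichlet(37/5, 12, 8, 11/2)
obs 14: x=3 → posterior Dirichlet(37/5, 12, 8, 13/2)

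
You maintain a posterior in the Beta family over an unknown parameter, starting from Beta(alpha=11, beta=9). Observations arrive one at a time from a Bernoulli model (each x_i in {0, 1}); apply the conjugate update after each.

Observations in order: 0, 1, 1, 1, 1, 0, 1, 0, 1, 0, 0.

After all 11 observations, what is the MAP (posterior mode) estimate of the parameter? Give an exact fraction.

16/29

obs 1: x=0 → posterior Beta(11, 10)
obs 2: x=1 → posterior Beta(12, 10)
obs 3: x=1 → posterior Beta(13, 10)
obs 4: x=1 → posterior Beta(14, 10)
obs 5: x=1 → posterior Beta(15, 10)
obs 6: x=0 → posterior Beta(15, 11)
obs 7: x=1 → posterior Beta(16, 11)
obs 8: x=0 → posterior Beta(16, 12)
obs 9: x=1 → posterior Beta(17, 12)
obs 10: x=0 → posterior Beta(17, 13)
obs 11: x=0 → posterior Beta(17, 14)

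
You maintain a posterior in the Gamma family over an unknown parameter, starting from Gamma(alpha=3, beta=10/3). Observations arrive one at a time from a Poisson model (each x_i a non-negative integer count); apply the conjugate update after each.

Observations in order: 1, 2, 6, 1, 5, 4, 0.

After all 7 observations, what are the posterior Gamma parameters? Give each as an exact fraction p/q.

alpha=22, beta=31/3

obs 1: x=1 → posterior Gamma(4, 13/3)
obs 2: x=2 → posterior Gamma(6, 16/3)
obs 3: x=6 → posterior Gamma(12, 19/3)
obs 4: x=1 → posterior Gamma(13, 22/3)
obs 5: x=5 → posterior Gamma(18, 25/3)
obs 6: x=4 → posterior Gamma(22, 28/3)
obs 7: x=0 → posterior Gamma(22, 31/3)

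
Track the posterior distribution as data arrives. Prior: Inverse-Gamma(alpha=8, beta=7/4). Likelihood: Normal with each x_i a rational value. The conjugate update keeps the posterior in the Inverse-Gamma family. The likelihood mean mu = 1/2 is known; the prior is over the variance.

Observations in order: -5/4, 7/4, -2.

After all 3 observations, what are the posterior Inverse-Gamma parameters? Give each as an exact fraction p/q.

obs 1: x=-5/4 → posterior Inverse-Gamma(17/2, 105/32)
obs 2: x=7/4 → posterior Inverse-Gamma(9, 65/16)
obs 3: x=-2 → posterior Inverse-Gamma(19/2, 115/16)

alpha=19/2, beta=115/16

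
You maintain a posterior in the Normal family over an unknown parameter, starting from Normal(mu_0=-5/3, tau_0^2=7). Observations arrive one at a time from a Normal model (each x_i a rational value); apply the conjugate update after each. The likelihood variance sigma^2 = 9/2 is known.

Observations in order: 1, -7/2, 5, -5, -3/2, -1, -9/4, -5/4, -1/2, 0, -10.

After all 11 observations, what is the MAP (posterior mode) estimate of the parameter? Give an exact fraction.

obs 1: x=1 → posterior Normal(-1/23, 63/23)
obs 2: x=-7/2 → posterior Normal(-50/37, 63/37)
obs 3: x=5 → posterior Normal(20/51, 21/17)
obs 4: x=-5 → posterior Normal(-10/13, 63/65)
obs 5: x=-3/2 → posterior Normal(-71/79, 63/79)
obs 6: x=-1 → posterior Normal(-85/93, 21/31)
obs 7: x=-9/4 → posterior Normal(-233/214, 63/107)
obs 8: x=-5/4 → posterior Normal(-134/121, 63/121)
obs 9: x=-1/2 → posterior Normal(-47/45, 7/15)
obs 10: x=0 → posterior Normal(-141/149, 63/149)
obs 11: x=-10 → posterior Normal(-281/163, 63/163)

-281/163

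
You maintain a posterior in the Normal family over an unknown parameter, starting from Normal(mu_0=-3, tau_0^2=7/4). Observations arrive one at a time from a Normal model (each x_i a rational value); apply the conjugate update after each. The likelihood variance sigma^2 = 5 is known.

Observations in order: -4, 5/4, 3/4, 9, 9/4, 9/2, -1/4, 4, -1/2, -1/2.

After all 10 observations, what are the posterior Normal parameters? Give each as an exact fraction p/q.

mu_0=37/60, tau_0^2=7/18

obs 1: x=-4 → posterior Normal(-88/27, 35/27)
obs 2: x=5/4 → posterior Normal(-317/136, 35/34)
obs 3: x=3/4 → posterior Normal(-74/41, 35/41)
obs 4: x=9 → posterior Normal(-11/48, 35/48)
obs 5: x=9/4 → posterior Normal(19/220, 7/11)
obs 6: x=9/2 → posterior Normal(145/248, 35/62)
obs 7: x=-1/4 → posterior Normal(1/2, 35/69)
obs 8: x=4 → posterior Normal(125/152, 35/76)
obs 9: x=-1/2 → posterior Normal(59/83, 35/83)
obs 10: x=-1/2 → posterior Normal(37/60, 7/18)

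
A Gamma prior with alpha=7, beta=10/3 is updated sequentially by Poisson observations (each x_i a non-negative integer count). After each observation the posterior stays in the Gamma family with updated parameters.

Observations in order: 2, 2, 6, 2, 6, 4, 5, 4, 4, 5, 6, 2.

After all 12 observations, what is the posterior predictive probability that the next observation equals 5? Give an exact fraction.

obs 1: x=2 → posterior Gamma(9, 13/3)
obs 2: x=2 → posterior Gamma(11, 16/3)
obs 3: x=6 → posterior Gamma(17, 19/3)
obs 4: x=2 → posterior Gamma(19, 22/3)
obs 5: x=6 → posterior Gamma(25, 25/3)
obs 6: x=4 → posterior Gamma(29, 28/3)
obs 7: x=5 → posterior Gamma(34, 31/3)
obs 8: x=4 → posterior Gamma(38, 34/3)
obs 9: x=4 → posterior Gamma(42, 37/3)
obs 10: x=5 → posterior Gamma(47, 40/3)
obs 11: x=6 → posterior Gamma(53, 43/3)
obs 12: x=2 → posterior Gamma(55, 46/3)

4917148307892753586467483751813835653296455571990663120520726074178712008203466466888667483303051264/36869458712764182292559688201881769090241591468014221130182942632275407633902491037660092242277953143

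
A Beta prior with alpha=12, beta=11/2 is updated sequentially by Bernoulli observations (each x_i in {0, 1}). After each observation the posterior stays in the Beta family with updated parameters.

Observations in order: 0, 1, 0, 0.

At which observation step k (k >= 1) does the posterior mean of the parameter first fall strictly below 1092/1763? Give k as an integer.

obs 1: x=0 → posterior Beta(12, 13/2)
obs 2: x=1 → posterior Beta(13, 13/2)
obs 3: x=0 → posterior Beta(13, 15/2)
obs 4: x=0 → posterior Beta(13, 17/2)

k = 4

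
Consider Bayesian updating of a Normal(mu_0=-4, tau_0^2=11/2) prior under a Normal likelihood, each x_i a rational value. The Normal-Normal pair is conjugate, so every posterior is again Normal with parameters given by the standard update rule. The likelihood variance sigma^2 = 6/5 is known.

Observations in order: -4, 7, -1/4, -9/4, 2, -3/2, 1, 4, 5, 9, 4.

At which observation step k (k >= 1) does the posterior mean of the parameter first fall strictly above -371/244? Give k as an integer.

obs 1: x=-4 → posterior Normal(-4, 66/67)
obs 2: x=7 → posterior Normal(117/122, 33/61)
obs 3: x=-1/4 → posterior Normal(7/12, 22/59)
obs 4: x=-9/4 → posterior Normal(-41/464, 33/116)
obs 5: x=2 → posterior Normal(179/574, 66/287)
obs 6: x=-3/2 → posterior Normal(7/342, 11/57)
obs 7: x=1 → posterior Normal(62/397, 66/397)
obs 8: x=4 → posterior Normal(141/226, 33/226)
obs 9: x=5 → posterior Normal(557/507, 22/169)
obs 10: x=9 → posterior Normal(526/281, 33/281)
obs 11: x=4 → posterior Normal(1272/617, 66/617)

k = 2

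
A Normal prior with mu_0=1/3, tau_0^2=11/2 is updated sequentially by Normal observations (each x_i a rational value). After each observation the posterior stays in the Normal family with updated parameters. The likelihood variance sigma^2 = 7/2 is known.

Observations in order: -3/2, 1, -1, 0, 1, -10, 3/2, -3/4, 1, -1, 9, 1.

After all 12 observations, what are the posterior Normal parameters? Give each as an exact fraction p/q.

mu_0=61/1668, tau_0^2=77/278

obs 1: x=-3/2 → posterior Normal(-85/108, 77/36)
obs 2: x=1 → posterior Normal(-19/174, 77/58)
obs 3: x=-1 → posterior Normal(-17/48, 77/80)
obs 4: x=0 → posterior Normal(-5/18, 77/102)
obs 5: x=1 → posterior Normal(-19/372, 77/124)
obs 6: x=-10 → posterior Normal(-679/438, 77/146)
obs 7: x=3/2 → posterior Normal(-145/126, 11/24)
obs 8: x=-3/4 → posterior Normal(-1259/1140, 77/190)
obs 9: x=1 → posterior Normal(-1127/1272, 77/212)
obs 10: x=-1 → posterior Normal(-1259/1404, 77/234)
obs 11: x=9 → posterior Normal(-71/1536, 77/256)
obs 12: x=1 → posterior Normal(61/1668, 77/278)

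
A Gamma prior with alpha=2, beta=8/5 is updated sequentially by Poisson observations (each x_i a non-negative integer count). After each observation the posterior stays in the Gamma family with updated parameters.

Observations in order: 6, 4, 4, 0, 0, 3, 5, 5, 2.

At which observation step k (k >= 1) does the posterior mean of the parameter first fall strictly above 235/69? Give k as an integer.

k = 3

obs 1: x=6 → posterior Gamma(8, 13/5)
obs 2: x=4 → posterior Gamma(12, 18/5)
obs 3: x=4 → posterior Gamma(16, 23/5)
obs 4: x=0 → posterior Gamma(16, 28/5)
obs 5: x=0 → posterior Gamma(16, 33/5)
obs 6: x=3 → posterior Gamma(19, 38/5)
obs 7: x=5 → posterior Gamma(24, 43/5)
obs 8: x=5 → posterior Gamma(29, 48/5)
obs 9: x=2 → posterior Gamma(31, 53/5)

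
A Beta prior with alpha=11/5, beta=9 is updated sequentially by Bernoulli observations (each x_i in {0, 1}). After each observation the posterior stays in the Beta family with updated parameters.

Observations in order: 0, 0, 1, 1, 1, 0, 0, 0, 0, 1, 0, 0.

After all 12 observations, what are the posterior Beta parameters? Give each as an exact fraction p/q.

alpha=31/5, beta=17

obs 1: x=0 → posterior Beta(11/5, 10)
obs 2: x=0 → posterior Beta(11/5, 11)
obs 3: x=1 → posterior Beta(16/5, 11)
obs 4: x=1 → posterior Beta(21/5, 11)
obs 5: x=1 → posterior Beta(26/5, 11)
obs 6: x=0 → posterior Beta(26/5, 12)
obs 7: x=0 → posterior Beta(26/5, 13)
obs 8: x=0 → posterior Beta(26/5, 14)
obs 9: x=0 → posterior Beta(26/5, 15)
obs 10: x=1 → posterior Beta(31/5, 15)
obs 11: x=0 → posterior Beta(31/5, 16)
obs 12: x=0 → posterior Beta(31/5, 17)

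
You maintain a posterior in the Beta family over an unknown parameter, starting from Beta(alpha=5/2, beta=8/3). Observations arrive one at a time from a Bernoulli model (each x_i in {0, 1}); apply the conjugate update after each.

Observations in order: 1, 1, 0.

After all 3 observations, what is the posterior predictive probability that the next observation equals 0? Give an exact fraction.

22/49

obs 1: x=1 → posterior Beta(7/2, 8/3)
obs 2: x=1 → posterior Beta(9/2, 8/3)
obs 3: x=0 → posterior Beta(9/2, 11/3)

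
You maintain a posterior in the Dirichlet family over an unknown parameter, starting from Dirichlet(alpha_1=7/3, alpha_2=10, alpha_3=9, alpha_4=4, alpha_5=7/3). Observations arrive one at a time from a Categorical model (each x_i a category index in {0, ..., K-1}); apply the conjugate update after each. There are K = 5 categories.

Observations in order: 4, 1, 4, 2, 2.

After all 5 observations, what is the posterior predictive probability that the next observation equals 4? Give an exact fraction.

obs 1: x=4 → posterior Dirichlet(7/3, 10, 9, 4, 10/3)
obs 2: x=1 → posterior Dirichlet(7/3, 11, 9, 4, 10/3)
obs 3: x=4 → posterior Dirichlet(7/3, 11, 9, 4, 13/3)
obs 4: x=2 → posterior Dirichlet(7/3, 11, 10, 4, 13/3)
obs 5: x=2 → posterior Dirichlet(7/3, 11, 11, 4, 13/3)

13/98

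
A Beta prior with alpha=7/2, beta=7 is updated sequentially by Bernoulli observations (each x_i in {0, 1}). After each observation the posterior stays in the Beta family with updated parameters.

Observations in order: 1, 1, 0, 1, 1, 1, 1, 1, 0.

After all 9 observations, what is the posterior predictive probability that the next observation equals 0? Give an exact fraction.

6/13

obs 1: x=1 → posterior Beta(9/2, 7)
obs 2: x=1 → posterior Beta(11/2, 7)
obs 3: x=0 → posterior Beta(11/2, 8)
obs 4: x=1 → posterior Beta(13/2, 8)
obs 5: x=1 → posterior Beta(15/2, 8)
obs 6: x=1 → posterior Beta(17/2, 8)
obs 7: x=1 → posterior Beta(19/2, 8)
obs 8: x=1 → posterior Beta(21/2, 8)
obs 9: x=0 → posterior Beta(21/2, 9)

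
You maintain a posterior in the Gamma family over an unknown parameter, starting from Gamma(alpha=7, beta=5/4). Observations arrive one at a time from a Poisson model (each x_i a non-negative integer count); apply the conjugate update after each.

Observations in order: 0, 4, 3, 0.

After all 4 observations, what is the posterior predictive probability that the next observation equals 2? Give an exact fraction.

obs 1: x=0 → posterior Gamma(7, 9/4)
obs 2: x=4 → posterior Gamma(11, 13/4)
obs 3: x=3 → posterior Gamma(14, 17/4)
obs 4: x=0 → posterior Gamma(14, 21/4)

1089957097327226916816/4656612873077392578125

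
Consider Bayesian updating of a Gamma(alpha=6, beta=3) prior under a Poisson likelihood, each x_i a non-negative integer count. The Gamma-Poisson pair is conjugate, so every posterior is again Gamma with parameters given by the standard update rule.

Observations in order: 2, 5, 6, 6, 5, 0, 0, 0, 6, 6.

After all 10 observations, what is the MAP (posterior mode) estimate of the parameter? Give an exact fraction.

41/13

obs 1: x=2 → posterior Gamma(8, 4)
obs 2: x=5 → posterior Gamma(13, 5)
obs 3: x=6 → posterior Gamma(19, 6)
obs 4: x=6 → posterior Gamma(25, 7)
obs 5: x=5 → posterior Gamma(30, 8)
obs 6: x=0 → posterior Gamma(30, 9)
obs 7: x=0 → posterior Gamma(30, 10)
obs 8: x=0 → posterior Gamma(30, 11)
obs 9: x=6 → posterior Gamma(36, 12)
obs 10: x=6 → posterior Gamma(42, 13)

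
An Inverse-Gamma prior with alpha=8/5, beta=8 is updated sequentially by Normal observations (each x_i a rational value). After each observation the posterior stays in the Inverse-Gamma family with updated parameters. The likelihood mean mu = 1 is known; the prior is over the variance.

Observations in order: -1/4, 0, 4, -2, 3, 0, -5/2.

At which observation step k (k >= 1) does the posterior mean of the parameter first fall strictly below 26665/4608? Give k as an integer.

k = 6

obs 1: x=-1/4 → posterior Inverse-Gamma(21/10, 281/32)
obs 2: x=0 → posterior Inverse-Gamma(13/5, 297/32)
obs 3: x=4 → posterior Inverse-Gamma(31/10, 441/32)
obs 4: x=-2 → posterior Inverse-Gamma(18/5, 585/32)
obs 5: x=3 → posterior Inverse-Gamma(41/10, 649/32)
obs 6: x=0 → posterior Inverse-Gamma(23/5, 665/32)
obs 7: x=-5/2 → posterior Inverse-Gamma(51/10, 861/32)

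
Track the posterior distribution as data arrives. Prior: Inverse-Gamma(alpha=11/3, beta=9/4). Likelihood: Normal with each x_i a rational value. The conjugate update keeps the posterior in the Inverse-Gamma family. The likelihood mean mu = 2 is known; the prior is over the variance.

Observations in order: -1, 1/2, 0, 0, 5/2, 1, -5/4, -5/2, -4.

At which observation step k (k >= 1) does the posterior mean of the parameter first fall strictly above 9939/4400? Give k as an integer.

obs 1: x=-1 → posterior Inverse-Gamma(25/6, 27/4)
obs 2: x=1/2 → posterior Inverse-Gamma(14/3, 63/8)
obs 3: x=0 → posterior Inverse-Gamma(31/6, 79/8)
obs 4: x=0 → posterior Inverse-Gamma(17/3, 95/8)
obs 5: x=5/2 → posterior Inverse-Gamma(37/6, 12)
obs 6: x=1 → posterior Inverse-Gamma(20/3, 25/2)
obs 7: x=-5/4 → posterior Inverse-Gamma(43/6, 569/32)
obs 8: x=-5/2 → posterior Inverse-Gamma(23/3, 893/32)
obs 9: x=-4 → posterior Inverse-Gamma(49/6, 1469/32)

k = 3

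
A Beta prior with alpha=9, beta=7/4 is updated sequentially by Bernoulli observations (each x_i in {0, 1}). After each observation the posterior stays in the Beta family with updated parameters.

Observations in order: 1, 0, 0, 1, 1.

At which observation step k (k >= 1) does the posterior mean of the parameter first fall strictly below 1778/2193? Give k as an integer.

obs 1: x=1 → posterior Beta(10, 7/4)
obs 2: x=0 → posterior Beta(10, 11/4)
obs 3: x=0 → posterior Beta(10, 15/4)
obs 4: x=1 → posterior Beta(11, 15/4)
obs 5: x=1 → posterior Beta(12, 15/4)

k = 2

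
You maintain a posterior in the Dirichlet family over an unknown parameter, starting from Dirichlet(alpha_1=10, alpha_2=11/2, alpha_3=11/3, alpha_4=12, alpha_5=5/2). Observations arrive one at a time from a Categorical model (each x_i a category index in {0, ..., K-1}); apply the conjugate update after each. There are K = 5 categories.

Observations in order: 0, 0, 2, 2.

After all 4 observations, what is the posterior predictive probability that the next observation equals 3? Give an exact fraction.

36/113

obs 1: x=0 → posterior Dirichlet(11, 11/2, 11/3, 12, 5/2)
obs 2: x=0 → posterior Dirichlet(12, 11/2, 11/3, 12, 5/2)
obs 3: x=2 → posterior Dirichlet(12, 11/2, 14/3, 12, 5/2)
obs 4: x=2 → posterior Dirichlet(12, 11/2, 17/3, 12, 5/2)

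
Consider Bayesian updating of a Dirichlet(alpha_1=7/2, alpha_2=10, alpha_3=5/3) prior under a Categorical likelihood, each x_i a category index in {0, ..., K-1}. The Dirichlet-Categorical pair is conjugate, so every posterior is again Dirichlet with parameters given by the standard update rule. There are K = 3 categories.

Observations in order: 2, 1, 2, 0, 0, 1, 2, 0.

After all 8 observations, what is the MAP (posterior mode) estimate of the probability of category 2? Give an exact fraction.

obs 1: x=2 → posterior Dirichlet(7/2, 10, 8/3)
obs 2: x=1 → posterior Dirichlet(7/2, 11, 8/3)
obs 3: x=2 → posterior Dirichlet(7/2, 11, 11/3)
obs 4: x=0 → posterior Dirichlet(9/2, 11, 11/3)
obs 5: x=0 → posterior Dirichlet(11/2, 11, 11/3)
obs 6: x=1 → posterior Dirichlet(11/2, 12, 11/3)
obs 7: x=2 → posterior Dirichlet(11/2, 12, 14/3)
obs 8: x=0 → posterior Dirichlet(13/2, 12, 14/3)

2/11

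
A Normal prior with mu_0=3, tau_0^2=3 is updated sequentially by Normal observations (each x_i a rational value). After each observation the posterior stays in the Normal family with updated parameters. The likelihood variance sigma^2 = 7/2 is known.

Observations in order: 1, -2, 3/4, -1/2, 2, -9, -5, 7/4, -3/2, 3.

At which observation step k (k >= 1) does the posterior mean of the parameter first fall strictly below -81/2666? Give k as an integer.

obs 1: x=1 → posterior Normal(27/13, 21/13)
obs 2: x=-2 → posterior Normal(15/19, 21/19)
obs 3: x=3/4 → posterior Normal(39/50, 21/25)
obs 4: x=-1/2 → posterior Normal(33/62, 21/31)
obs 5: x=2 → posterior Normal(57/74, 21/37)
obs 6: x=-9 → posterior Normal(-51/86, 21/43)
obs 7: x=-5 → posterior Normal(-111/98, 3/7)
obs 8: x=7/4 → posterior Normal(-9/11, 21/55)
obs 9: x=-3/2 → posterior Normal(-54/61, 21/61)
obs 10: x=3 → posterior Normal(-36/67, 21/67)

k = 6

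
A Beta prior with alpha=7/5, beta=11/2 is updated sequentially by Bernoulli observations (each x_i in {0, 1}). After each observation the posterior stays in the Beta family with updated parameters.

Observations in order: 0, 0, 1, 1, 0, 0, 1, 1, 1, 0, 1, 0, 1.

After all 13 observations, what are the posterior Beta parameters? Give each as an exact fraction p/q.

obs 1: x=0 → posterior Beta(7/5, 13/2)
obs 2: x=0 → posterior Beta(7/5, 15/2)
obs 3: x=1 → posterior Beta(12/5, 15/2)
obs 4: x=1 → posterior Beta(17/5, 15/2)
obs 5: x=0 → posterior Beta(17/5, 17/2)
obs 6: x=0 → posterior Beta(17/5, 19/2)
obs 7: x=1 → posterior Beta(22/5, 19/2)
obs 8: x=1 → posterior Beta(27/5, 19/2)
obs 9: x=1 → posterior Beta(32/5, 19/2)
obs 10: x=0 → posterior Beta(32/5, 21/2)
obs 11: x=1 → posterior Beta(37/5, 21/2)
obs 12: x=0 → posterior Beta(37/5, 23/2)
obs 13: x=1 → posterior Beta(42/5, 23/2)

alpha=42/5, beta=23/2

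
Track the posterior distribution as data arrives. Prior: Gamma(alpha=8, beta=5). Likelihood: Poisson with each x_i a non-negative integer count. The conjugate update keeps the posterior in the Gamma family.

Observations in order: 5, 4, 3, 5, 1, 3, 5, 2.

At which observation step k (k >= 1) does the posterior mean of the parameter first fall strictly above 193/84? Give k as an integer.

obs 1: x=5 → posterior Gamma(13, 6)
obs 2: x=4 → posterior Gamma(17, 7)
obs 3: x=3 → posterior Gamma(20, 8)
obs 4: x=5 → posterior Gamma(25, 9)
obs 5: x=1 → posterior Gamma(26, 10)
obs 6: x=3 → posterior Gamma(29, 11)
obs 7: x=5 → posterior Gamma(34, 12)
obs 8: x=2 → posterior Gamma(36, 13)

k = 2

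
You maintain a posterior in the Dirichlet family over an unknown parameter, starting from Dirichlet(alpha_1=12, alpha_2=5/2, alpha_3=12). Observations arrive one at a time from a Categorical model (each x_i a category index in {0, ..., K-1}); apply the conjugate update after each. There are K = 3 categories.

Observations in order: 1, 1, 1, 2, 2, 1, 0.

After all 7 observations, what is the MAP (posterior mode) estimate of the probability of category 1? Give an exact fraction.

obs 1: x=1 → posterior Dirichlet(12, 7/2, 12)
obs 2: x=1 → posterior Dirichlet(12, 9/2, 12)
obs 3: x=1 → posterior Dirichlet(12, 11/2, 12)
obs 4: x=2 → posterior Dirichlet(12, 11/2, 13)
obs 5: x=2 → posterior Dirichlet(12, 11/2, 14)
obs 6: x=1 → posterior Dirichlet(12, 13/2, 14)
obs 7: x=0 → posterior Dirichlet(13, 13/2, 14)

11/61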